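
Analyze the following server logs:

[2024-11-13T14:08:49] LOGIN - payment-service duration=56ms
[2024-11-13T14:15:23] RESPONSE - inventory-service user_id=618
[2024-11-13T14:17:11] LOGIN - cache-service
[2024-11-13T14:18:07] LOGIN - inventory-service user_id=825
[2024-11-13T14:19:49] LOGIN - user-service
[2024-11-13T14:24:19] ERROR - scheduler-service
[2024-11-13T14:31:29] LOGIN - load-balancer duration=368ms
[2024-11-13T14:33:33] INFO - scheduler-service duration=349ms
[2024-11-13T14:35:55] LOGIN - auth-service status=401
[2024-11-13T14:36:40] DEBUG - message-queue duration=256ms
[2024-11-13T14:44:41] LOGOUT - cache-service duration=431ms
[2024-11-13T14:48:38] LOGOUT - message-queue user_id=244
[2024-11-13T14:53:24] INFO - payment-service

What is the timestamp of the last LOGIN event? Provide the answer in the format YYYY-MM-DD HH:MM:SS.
2024-11-13 14:35:55

To find the last event:

1. Filter for all LOGIN events
2. Sort by timestamp
3. Select the last one
4. Timestamp: 2024-11-13 14:35:55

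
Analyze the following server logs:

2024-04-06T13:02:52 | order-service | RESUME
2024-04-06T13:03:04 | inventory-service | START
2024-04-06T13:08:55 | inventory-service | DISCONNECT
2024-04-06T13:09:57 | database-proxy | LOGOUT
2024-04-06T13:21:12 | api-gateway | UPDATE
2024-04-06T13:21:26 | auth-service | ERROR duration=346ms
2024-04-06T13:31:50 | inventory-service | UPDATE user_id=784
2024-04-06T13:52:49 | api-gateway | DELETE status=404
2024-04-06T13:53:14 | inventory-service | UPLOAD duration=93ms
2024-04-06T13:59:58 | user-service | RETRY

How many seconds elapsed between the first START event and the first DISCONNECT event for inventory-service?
351

To find the time between events:

1. Locate the first START event for inventory-service: 2024-04-06T13:03:04
2. Locate the first DISCONNECT event for inventory-service: 2024-04-06T13:08:55
3. Calculate the difference: 2024-04-06T13:08:55 - 2024-04-06T13:03:04 = 351 seconds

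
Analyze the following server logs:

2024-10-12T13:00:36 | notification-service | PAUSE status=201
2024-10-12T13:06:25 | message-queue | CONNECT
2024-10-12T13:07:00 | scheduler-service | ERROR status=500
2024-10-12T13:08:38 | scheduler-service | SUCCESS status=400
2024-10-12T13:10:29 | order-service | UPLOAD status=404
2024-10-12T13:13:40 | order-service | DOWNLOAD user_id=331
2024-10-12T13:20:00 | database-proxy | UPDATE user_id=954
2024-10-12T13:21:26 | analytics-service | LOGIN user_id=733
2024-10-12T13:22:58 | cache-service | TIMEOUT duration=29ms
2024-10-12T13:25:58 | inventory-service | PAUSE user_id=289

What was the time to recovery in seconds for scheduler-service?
98

To calculate recovery time:

1. Find ERROR event for scheduler-service: 2024-10-12T13:07:00
2. Find next SUCCESS event for scheduler-service: 2024-10-12T13:08:38
3. Recovery time: 2024-10-12T13:08:38 - 2024-10-12T13:07:00 = 98 seconds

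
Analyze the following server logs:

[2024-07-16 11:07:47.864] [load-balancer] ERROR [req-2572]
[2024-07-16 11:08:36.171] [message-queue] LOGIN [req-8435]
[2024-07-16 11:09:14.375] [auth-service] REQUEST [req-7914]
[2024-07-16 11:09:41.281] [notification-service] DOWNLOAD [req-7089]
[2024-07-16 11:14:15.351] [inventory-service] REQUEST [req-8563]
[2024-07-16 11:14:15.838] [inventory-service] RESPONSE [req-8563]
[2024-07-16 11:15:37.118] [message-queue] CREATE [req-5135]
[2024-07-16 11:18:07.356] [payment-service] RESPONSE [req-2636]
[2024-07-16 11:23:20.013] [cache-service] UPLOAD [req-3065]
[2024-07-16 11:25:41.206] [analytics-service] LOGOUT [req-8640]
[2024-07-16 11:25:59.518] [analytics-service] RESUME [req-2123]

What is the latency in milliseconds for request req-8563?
487

To calculate latency:

1. Find REQUEST with id req-8563: 2024-07-16 11:14:15.351
2. Find RESPONSE with id req-8563: 2024-07-16 11:14:15.838
3. Latency: 2024-07-16 11:14:15.838 - 2024-07-16 11:14:15.351 = 487ms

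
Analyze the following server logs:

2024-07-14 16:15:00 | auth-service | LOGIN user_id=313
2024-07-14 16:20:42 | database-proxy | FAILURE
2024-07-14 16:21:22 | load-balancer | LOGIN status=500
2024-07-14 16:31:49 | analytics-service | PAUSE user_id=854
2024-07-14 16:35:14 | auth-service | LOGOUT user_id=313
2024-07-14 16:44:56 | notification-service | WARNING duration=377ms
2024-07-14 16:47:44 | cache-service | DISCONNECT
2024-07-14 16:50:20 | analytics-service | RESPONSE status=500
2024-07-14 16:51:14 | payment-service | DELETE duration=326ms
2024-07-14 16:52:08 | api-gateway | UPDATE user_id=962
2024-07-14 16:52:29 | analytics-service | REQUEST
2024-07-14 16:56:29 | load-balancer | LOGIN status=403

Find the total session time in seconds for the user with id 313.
1214

To calculate session duration:

1. Find LOGIN event for user_id=313: 2024-07-14 16:15:00
2. Find LOGOUT event for user_id=313: 2024-07-14 16:35:14
3. Session duration: 2024-07-14 16:35:14 - 2024-07-14 16:15:00 = 1214 seconds (20 minutes)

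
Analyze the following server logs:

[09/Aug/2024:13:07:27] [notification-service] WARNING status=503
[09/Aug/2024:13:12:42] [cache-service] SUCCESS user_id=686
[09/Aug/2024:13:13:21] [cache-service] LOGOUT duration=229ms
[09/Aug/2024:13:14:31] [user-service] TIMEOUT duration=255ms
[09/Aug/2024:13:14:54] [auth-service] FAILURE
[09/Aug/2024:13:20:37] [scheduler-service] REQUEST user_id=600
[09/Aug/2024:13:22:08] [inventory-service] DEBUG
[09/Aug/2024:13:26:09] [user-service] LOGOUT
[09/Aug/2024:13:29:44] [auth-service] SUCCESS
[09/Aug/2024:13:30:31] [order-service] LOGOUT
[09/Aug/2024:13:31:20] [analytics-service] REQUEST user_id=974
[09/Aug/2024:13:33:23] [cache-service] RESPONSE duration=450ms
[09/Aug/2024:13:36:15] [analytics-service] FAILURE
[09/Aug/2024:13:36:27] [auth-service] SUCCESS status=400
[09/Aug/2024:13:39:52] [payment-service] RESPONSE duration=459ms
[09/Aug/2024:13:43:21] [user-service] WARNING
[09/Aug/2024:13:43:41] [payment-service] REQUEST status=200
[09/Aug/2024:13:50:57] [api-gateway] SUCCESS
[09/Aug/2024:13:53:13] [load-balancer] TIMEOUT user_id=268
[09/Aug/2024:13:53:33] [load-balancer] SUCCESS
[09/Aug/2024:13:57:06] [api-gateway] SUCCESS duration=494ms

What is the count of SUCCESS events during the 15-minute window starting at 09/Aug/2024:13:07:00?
1

To count events in the time window:

1. Window boundaries: 09/Aug/2024:13:07:00 to 09/Aug/2024:13:22:00
2. Filter for SUCCESS events within this window
3. Count matching events: 1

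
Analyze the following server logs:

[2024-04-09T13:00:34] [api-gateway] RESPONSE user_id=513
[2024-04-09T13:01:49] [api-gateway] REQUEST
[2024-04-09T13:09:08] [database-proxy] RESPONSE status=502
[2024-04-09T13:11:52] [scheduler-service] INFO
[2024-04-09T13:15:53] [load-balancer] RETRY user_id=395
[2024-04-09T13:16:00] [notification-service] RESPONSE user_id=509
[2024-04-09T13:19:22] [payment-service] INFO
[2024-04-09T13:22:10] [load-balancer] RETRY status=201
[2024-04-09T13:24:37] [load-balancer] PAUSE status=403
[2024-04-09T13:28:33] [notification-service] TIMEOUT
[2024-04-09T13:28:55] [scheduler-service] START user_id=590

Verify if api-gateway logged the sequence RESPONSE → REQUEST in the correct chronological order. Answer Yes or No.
Yes

To verify sequence order:

1. Find all events in sequence RESPONSE → REQUEST for api-gateway
2. Extract their timestamps
3. Check if timestamps are in ascending order
4. Result: Yes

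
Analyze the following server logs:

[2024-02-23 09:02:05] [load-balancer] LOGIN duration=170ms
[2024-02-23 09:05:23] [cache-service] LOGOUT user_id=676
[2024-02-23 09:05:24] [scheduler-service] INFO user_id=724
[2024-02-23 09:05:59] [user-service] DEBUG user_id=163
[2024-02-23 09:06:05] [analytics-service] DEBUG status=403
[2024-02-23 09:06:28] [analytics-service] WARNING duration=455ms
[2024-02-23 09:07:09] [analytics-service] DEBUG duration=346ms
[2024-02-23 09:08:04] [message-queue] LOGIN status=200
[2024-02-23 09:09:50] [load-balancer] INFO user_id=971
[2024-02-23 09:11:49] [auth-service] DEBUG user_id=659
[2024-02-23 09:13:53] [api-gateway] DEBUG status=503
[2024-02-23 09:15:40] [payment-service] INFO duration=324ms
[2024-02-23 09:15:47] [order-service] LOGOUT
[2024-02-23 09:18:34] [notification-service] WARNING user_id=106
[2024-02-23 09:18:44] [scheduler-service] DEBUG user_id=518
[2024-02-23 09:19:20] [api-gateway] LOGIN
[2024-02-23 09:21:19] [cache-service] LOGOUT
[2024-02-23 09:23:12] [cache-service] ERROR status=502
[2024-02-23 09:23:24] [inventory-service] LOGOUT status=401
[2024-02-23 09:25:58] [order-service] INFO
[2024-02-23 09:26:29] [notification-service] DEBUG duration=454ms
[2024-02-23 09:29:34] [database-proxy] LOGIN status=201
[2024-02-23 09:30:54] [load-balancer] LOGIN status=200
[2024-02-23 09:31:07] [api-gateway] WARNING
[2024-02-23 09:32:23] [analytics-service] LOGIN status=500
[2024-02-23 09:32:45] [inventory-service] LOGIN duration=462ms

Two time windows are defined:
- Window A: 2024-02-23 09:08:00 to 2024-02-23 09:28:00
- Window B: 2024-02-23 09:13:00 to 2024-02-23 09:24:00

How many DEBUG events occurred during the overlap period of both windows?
2

To find overlap events:

1. Window A: 2024-02-23 09:08:00 to 2024-02-23 09:28:00
2. Window B: 2024-02-23 09:13:00 to 2024-02-23 09:24:00
3. Overlap period: 2024-02-23 09:13:00 to 2024-02-23 09:24:00
4. Count DEBUG events in overlap: 2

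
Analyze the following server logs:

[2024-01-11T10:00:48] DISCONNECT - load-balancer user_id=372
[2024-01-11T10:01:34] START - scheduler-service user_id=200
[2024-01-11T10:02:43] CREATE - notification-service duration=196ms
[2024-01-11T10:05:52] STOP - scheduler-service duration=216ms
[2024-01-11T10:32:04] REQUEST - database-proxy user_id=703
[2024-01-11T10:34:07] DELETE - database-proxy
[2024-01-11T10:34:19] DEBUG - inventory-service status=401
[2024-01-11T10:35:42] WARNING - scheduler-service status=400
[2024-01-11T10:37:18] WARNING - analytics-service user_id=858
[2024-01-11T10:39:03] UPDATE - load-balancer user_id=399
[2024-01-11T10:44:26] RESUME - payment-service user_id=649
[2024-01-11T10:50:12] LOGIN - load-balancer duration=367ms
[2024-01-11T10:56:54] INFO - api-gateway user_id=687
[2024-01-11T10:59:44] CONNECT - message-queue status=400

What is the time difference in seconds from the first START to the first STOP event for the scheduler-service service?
258

To find the time between events:

1. Locate the first START event for scheduler-service: 2024-01-11T10:01:34
2. Locate the first STOP event for scheduler-service: 2024-01-11T10:05:52
3. Calculate the difference: 2024-01-11T10:05:52 - 2024-01-11T10:01:34 = 258 seconds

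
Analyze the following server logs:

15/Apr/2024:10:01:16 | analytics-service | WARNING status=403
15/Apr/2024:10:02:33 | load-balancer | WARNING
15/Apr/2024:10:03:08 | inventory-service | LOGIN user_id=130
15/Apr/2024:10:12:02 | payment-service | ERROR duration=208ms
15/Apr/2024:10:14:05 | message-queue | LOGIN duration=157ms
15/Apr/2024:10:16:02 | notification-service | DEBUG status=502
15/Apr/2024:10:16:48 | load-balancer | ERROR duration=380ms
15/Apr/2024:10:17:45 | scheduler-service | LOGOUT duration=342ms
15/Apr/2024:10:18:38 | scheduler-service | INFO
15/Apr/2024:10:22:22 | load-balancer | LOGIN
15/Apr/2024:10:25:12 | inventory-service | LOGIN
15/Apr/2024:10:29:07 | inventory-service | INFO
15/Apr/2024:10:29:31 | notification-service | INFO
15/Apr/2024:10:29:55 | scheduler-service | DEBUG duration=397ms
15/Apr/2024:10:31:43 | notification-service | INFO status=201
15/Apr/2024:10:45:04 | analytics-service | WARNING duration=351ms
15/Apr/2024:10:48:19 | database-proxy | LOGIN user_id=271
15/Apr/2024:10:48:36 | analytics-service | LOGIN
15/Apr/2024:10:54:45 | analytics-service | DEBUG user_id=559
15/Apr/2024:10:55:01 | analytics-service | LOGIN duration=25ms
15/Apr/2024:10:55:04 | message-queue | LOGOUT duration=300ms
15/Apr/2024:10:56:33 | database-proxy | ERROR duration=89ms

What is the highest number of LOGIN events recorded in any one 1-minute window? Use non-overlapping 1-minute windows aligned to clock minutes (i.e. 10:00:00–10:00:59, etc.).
2

To find the burst window:

1. Divide the log period into non-overlapping 1-minute windows starting at 10:00
2. Count LOGIN events in each window
3. Find the window with maximum count
4. Maximum events in a window: 2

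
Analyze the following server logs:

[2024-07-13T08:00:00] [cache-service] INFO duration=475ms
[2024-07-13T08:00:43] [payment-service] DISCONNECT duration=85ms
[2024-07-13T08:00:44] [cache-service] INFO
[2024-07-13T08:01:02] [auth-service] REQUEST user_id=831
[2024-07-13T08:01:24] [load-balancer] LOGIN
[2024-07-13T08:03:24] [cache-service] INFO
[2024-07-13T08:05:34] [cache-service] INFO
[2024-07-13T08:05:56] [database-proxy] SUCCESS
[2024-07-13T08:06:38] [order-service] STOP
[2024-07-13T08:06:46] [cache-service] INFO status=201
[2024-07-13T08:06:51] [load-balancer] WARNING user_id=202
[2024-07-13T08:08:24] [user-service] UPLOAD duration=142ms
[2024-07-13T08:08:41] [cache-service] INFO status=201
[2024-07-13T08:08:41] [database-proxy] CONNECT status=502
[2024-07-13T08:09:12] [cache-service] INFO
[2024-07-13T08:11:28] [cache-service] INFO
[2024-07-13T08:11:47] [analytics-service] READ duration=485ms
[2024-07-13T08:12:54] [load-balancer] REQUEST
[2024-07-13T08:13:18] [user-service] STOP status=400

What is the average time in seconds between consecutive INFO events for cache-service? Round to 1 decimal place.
98.3

To calculate average interval:

1. Find all INFO events for cache-service in order
2. Calculate time gaps between consecutive events
3. Compute mean of gaps: 688 / 7 = 98.3 seconds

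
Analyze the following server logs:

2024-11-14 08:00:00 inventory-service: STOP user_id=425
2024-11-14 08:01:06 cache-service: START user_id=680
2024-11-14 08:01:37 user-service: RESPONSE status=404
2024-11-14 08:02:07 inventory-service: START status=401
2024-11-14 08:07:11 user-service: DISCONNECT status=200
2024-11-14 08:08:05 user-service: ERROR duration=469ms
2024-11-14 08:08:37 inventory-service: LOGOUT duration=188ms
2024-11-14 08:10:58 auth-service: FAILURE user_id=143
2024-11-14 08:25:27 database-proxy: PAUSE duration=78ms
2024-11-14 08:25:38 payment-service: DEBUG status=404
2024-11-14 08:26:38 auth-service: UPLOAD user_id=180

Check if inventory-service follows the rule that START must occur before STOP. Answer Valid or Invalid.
Invalid

To validate ordering:

1. Required order: START → STOP
2. Rule: START must occur before STOP
3. Check actual order of events for inventory-service
4. Result: Invalid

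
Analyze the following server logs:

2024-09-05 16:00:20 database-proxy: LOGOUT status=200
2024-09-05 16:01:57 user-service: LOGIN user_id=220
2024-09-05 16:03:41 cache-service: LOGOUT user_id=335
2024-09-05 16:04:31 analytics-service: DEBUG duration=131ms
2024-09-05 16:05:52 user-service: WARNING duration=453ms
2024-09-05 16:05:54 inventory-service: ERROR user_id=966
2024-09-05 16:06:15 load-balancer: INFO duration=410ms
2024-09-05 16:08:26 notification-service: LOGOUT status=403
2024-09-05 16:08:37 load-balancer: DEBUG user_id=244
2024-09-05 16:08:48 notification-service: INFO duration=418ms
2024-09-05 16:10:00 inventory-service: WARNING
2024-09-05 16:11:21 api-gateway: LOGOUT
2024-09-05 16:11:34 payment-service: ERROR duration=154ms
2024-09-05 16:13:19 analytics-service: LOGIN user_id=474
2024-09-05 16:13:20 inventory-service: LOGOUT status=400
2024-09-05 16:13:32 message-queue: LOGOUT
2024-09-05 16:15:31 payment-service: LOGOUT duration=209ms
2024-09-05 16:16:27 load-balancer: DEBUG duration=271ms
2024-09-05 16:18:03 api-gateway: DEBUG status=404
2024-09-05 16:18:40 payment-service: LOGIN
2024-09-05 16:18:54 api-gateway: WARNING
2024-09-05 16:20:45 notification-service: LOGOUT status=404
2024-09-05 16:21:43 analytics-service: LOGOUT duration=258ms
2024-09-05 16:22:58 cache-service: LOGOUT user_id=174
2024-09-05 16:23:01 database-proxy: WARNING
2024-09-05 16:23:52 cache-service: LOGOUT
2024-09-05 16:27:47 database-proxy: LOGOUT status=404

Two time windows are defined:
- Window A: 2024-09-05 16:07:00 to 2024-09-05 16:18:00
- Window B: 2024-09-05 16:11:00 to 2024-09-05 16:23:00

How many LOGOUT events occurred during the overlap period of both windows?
4

To find overlap events:

1. Window A: 2024-09-05 16:07:00 to 2024-09-05 16:18:00
2. Window B: 2024-09-05 16:11:00 to 2024-09-05 16:23:00
3. Overlap period: 2024-09-05 16:11:00 to 2024-09-05 16:18:00
4. Count LOGOUT events in overlap: 4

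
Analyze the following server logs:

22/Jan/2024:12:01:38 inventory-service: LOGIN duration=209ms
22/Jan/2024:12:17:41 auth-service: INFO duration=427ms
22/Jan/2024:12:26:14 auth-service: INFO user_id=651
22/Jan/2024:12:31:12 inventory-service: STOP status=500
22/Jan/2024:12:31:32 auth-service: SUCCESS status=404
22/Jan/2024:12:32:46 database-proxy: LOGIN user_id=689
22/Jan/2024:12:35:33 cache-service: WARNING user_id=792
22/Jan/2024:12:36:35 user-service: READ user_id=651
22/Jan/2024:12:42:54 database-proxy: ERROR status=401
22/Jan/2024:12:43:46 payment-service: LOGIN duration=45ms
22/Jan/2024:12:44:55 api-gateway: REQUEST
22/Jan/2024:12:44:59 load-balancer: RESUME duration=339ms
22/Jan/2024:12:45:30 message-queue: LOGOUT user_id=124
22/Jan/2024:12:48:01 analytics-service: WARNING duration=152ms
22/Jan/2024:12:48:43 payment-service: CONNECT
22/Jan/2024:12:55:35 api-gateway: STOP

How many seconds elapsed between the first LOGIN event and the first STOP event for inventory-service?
1774

To find the time between events:

1. Locate the first LOGIN event for inventory-service: 22/Jan/2024:12:01:38
2. Locate the first STOP event for inventory-service: 22/Jan/2024:12:31:12
3. Calculate the difference: 22/Jan/2024:12:31:12 - 22/Jan/2024:12:01:38 = 1774 seconds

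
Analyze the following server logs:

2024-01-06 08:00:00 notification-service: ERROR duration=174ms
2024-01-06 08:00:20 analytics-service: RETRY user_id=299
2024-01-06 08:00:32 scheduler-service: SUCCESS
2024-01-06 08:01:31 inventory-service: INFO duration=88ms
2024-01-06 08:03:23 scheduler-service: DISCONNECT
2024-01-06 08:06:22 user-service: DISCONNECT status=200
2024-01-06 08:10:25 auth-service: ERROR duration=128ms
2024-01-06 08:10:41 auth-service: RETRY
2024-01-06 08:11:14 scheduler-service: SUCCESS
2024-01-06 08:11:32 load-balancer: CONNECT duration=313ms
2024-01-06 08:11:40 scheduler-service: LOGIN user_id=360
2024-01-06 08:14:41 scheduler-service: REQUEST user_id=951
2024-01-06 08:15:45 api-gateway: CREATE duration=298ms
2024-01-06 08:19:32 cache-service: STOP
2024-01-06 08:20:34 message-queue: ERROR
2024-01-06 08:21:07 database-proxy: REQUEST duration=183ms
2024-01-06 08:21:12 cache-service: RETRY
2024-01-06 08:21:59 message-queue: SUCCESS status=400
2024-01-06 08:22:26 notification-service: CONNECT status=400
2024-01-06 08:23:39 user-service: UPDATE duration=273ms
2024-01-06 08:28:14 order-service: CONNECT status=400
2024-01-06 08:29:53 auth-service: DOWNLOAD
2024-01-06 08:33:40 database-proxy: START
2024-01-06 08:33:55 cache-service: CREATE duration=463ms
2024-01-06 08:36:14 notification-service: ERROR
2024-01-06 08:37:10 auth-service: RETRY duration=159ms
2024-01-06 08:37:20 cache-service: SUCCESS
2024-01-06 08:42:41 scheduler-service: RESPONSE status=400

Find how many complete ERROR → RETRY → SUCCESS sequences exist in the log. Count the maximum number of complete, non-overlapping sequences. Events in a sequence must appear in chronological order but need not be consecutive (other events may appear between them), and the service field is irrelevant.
4

To count sequences:

1. Look for pattern: ERROR → RETRY → SUCCESS
2. Greedily scan the log in chronological order, matching each sequence element in turn (ignoring service)
3. Each time the full pattern completes, increment the count and restart matching from the next event
4. Complete non-overlapping sequences found: 4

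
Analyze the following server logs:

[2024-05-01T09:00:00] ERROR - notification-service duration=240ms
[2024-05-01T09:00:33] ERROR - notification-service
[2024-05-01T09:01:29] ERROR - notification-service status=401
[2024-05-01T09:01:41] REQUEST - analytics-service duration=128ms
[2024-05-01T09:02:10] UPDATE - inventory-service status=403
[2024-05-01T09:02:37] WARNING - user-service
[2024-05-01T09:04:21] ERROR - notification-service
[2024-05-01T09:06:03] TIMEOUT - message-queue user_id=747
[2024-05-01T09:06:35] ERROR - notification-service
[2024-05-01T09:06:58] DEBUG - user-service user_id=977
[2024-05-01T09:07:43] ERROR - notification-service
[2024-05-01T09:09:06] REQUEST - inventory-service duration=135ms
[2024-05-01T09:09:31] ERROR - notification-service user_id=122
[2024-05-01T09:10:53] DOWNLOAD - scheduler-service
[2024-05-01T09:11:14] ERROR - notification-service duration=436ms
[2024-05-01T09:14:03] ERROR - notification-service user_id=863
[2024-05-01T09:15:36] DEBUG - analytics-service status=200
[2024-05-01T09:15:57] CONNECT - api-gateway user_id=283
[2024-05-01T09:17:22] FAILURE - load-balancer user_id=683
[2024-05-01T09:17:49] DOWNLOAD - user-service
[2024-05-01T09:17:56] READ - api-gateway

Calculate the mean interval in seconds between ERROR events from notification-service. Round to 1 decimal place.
105.4

To calculate average interval:

1. Find all ERROR events for notification-service in order
2. Calculate time gaps between consecutive events
3. Compute mean of gaps: 843 / 8 = 105.4 seconds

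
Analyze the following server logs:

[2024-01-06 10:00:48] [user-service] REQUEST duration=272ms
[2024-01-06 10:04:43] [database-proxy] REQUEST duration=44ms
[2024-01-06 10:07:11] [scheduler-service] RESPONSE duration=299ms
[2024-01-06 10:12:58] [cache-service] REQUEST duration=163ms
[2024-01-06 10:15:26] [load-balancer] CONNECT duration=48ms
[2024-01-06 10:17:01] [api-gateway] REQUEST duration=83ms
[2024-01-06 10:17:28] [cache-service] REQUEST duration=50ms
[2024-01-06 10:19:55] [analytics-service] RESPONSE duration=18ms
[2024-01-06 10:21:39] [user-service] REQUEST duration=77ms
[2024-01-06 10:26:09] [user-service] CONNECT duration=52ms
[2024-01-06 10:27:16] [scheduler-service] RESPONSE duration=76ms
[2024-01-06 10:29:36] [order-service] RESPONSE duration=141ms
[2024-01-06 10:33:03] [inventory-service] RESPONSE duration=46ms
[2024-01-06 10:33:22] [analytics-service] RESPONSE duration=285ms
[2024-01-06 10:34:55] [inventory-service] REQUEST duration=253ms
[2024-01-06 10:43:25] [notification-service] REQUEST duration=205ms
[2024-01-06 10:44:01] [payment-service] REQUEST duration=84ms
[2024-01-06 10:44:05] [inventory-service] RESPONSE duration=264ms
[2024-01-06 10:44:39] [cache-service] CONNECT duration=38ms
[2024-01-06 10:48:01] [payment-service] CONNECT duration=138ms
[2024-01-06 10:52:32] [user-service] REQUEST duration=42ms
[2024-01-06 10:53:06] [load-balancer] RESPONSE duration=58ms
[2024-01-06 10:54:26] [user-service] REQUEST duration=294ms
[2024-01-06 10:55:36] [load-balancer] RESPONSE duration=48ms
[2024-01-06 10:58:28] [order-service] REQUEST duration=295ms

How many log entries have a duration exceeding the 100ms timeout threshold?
11

To count timeouts:

1. Threshold: 100ms
2. Extract duration from each log entry
3. Count entries where duration > 100
4. Timeout count: 11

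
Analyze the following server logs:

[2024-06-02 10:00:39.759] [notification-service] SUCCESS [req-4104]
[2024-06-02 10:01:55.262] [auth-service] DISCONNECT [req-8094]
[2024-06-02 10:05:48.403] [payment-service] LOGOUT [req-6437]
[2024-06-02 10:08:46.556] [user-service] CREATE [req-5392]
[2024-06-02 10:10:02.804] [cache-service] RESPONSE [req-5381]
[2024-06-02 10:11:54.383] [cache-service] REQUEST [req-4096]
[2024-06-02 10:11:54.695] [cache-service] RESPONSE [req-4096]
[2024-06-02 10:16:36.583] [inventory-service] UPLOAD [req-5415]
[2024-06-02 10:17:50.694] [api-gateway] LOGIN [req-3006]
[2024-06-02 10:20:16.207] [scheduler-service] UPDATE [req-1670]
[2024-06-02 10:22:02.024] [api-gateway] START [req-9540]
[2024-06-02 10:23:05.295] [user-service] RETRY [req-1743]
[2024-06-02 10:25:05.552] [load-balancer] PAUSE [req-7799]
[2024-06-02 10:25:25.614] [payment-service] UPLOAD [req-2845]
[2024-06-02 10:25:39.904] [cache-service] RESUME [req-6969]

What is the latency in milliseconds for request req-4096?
312

To calculate latency:

1. Find REQUEST with id req-4096: 2024-06-02 10:11:54.383
2. Find RESPONSE with id req-4096: 2024-06-02 10:11:54.695
3. Latency: 2024-06-02 10:11:54.695 - 2024-06-02 10:11:54.383 = 312ms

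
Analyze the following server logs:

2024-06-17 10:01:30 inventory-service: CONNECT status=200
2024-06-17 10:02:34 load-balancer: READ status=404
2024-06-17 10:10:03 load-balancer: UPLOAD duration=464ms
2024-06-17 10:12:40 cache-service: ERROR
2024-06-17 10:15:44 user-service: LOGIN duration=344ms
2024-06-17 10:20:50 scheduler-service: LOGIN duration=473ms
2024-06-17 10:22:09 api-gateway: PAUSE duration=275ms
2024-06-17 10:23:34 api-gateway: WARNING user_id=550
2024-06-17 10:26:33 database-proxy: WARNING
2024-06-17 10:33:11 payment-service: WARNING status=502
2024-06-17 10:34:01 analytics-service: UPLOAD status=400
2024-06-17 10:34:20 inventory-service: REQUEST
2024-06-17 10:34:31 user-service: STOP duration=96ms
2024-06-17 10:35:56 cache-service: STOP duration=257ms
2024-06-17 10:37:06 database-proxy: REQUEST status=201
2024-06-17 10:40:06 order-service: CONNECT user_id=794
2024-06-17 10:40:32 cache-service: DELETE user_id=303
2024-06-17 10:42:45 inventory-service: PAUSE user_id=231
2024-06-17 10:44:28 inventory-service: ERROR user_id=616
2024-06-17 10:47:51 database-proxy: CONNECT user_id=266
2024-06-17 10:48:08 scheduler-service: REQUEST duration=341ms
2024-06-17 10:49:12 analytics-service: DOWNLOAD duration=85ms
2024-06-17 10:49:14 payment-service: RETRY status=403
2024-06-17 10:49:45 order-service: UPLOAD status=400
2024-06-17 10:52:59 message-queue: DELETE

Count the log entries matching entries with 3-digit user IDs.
6

To find matching entries:

1. Pattern to match: entries with 3-digit user IDs
2. Scan each log entry for the pattern
3. Count matches: 6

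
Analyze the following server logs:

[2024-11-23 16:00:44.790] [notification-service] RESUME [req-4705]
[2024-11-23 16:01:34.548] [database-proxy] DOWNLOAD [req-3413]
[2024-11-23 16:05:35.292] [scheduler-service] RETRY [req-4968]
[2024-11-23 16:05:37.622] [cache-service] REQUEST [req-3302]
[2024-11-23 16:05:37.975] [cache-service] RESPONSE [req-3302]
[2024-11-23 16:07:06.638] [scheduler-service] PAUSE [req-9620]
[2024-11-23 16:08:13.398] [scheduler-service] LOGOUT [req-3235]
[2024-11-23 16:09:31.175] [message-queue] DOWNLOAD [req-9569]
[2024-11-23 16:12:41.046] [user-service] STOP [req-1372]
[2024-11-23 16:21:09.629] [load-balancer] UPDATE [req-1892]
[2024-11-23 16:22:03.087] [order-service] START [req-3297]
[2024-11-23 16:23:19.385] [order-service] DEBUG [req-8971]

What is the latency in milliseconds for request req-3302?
353

To calculate latency:

1. Find REQUEST with id req-3302: 2024-11-23 16:05:37.622
2. Find RESPONSE with id req-3302: 2024-11-23 16:05:37.975
3. Latency: 2024-11-23 16:05:37.975 - 2024-11-23 16:05:37.622 = 353ms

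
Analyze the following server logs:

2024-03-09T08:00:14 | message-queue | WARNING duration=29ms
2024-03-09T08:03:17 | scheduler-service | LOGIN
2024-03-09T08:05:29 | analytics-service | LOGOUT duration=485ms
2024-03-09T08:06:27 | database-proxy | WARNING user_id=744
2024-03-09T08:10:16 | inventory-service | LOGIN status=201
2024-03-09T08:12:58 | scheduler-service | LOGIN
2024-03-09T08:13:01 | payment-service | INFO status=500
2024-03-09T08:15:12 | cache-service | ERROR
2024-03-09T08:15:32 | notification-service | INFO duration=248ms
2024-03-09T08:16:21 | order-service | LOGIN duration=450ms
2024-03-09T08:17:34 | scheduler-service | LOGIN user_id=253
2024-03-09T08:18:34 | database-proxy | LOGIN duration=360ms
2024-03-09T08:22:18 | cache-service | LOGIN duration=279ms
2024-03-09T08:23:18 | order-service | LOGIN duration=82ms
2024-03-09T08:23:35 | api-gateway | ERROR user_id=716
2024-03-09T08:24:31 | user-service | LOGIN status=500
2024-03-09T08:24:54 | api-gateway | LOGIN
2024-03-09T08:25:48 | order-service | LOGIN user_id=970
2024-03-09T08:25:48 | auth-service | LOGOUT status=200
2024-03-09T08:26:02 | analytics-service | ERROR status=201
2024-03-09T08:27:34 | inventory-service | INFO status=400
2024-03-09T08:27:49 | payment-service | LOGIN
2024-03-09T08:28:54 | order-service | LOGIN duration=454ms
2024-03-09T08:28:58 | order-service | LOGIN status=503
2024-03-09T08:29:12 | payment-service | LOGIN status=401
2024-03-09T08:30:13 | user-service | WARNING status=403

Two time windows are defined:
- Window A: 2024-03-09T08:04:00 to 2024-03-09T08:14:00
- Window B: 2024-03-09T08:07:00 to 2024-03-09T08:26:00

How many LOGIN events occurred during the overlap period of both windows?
2

To find overlap events:

1. Window A: 2024-03-09T08:04:00 to 2024-03-09T08:14:00
2. Window B: 2024-03-09T08:07:00 to 2024-03-09T08:26:00
3. Overlap period: 2024-03-09T08:07:00 to 2024-03-09T08:14:00
4. Count LOGIN events in overlap: 2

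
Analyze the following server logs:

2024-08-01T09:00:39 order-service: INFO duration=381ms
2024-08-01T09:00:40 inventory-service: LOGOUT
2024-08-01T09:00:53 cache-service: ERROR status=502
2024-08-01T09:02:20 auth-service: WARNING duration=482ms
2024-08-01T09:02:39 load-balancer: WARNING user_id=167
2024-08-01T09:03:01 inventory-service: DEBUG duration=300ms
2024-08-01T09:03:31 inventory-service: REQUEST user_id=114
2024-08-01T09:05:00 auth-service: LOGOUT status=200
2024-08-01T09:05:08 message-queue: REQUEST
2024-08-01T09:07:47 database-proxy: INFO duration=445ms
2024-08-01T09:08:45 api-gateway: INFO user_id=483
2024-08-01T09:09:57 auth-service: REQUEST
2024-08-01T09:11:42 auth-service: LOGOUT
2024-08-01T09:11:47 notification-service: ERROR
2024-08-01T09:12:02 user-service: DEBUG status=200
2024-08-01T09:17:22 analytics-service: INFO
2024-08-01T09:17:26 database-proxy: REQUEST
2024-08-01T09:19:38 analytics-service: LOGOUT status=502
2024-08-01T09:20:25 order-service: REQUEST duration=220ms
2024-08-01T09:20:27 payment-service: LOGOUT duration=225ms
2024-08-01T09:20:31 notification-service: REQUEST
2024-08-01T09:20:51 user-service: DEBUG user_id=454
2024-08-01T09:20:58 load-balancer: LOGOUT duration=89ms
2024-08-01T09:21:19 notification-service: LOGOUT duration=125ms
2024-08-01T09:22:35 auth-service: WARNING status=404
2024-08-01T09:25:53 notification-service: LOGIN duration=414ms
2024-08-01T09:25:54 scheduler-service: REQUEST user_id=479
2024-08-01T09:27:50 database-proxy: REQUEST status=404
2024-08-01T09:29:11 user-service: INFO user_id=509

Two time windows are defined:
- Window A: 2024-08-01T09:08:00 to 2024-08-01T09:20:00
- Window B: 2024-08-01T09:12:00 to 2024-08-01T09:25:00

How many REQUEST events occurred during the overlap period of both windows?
1

To find overlap events:

1. Window A: 2024-08-01T09:08:00 to 2024-08-01T09:20:00
2. Window B: 2024-08-01T09:12:00 to 2024-08-01T09:25:00
3. Overlap period: 2024-08-01T09:12:00 to 2024-08-01T09:20:00
4. Count REQUEST events in overlap: 1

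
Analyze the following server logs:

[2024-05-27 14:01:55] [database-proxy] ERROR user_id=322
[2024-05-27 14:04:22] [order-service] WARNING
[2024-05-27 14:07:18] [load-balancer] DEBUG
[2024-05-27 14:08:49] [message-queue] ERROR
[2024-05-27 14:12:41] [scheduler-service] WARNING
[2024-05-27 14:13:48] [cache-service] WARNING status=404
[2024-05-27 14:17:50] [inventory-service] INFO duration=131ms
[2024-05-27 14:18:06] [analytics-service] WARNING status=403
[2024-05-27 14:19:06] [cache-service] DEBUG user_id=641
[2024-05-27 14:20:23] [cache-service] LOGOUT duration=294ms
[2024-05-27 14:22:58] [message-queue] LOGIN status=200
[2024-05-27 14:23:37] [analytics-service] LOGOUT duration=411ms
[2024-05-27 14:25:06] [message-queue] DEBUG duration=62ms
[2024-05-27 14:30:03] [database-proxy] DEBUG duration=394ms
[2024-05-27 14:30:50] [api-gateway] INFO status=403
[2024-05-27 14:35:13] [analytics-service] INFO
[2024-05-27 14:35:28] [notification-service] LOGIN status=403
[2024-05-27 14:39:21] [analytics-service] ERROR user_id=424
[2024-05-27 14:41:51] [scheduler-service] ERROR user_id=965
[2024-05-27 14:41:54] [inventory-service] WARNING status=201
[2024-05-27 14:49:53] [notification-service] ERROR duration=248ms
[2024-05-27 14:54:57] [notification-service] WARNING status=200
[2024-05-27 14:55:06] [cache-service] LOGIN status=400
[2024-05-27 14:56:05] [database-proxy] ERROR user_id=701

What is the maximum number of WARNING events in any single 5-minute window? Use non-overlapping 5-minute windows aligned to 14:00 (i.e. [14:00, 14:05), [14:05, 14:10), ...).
2

To find the burst window:

1. Divide the log period into non-overlapping 5-minute windows starting at 14:00
2. Count WARNING events in each window
3. Find the window with maximum count
4. Maximum events in a window: 2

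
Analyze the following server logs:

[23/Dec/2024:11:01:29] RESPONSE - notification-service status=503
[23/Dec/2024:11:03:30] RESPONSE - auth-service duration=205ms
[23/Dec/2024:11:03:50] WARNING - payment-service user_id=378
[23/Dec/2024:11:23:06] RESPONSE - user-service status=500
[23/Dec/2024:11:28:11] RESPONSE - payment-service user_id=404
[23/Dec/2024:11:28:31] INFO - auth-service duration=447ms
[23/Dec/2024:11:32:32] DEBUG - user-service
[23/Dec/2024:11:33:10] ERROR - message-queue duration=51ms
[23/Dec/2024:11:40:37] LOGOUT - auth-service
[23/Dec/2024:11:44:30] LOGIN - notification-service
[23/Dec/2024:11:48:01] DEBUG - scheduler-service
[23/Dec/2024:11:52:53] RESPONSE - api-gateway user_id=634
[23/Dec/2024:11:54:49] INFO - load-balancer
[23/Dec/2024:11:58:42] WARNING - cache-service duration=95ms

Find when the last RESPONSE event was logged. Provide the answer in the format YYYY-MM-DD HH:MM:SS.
2024-12-23 11:52:53

To find the last event:

1. Filter for all RESPONSE events
2. Sort by timestamp
3. Select the last one
4. Timestamp: 2024-12-23 11:52:53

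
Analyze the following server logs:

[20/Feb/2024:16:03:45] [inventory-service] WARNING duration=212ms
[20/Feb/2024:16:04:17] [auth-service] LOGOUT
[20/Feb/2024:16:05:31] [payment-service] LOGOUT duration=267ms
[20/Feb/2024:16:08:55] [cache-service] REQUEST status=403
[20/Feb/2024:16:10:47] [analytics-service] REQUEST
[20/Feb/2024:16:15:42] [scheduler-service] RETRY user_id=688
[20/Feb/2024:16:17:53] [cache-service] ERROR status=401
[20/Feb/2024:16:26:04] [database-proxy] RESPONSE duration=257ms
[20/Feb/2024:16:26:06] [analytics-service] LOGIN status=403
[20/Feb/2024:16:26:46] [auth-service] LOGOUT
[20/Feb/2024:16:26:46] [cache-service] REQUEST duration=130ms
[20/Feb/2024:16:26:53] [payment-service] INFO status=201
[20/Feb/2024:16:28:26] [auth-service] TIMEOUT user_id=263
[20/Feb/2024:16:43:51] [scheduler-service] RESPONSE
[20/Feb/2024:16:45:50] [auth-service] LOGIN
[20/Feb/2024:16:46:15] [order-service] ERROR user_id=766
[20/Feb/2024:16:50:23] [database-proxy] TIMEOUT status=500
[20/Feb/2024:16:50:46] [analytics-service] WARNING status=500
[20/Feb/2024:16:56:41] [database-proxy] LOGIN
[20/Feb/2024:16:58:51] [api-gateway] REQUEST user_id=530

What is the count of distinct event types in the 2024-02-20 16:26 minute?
5

To count unique event types:

1. Filter events in the minute starting at 2024-02-20 16:26
2. Extract event types from matching entries
3. Count unique types: 5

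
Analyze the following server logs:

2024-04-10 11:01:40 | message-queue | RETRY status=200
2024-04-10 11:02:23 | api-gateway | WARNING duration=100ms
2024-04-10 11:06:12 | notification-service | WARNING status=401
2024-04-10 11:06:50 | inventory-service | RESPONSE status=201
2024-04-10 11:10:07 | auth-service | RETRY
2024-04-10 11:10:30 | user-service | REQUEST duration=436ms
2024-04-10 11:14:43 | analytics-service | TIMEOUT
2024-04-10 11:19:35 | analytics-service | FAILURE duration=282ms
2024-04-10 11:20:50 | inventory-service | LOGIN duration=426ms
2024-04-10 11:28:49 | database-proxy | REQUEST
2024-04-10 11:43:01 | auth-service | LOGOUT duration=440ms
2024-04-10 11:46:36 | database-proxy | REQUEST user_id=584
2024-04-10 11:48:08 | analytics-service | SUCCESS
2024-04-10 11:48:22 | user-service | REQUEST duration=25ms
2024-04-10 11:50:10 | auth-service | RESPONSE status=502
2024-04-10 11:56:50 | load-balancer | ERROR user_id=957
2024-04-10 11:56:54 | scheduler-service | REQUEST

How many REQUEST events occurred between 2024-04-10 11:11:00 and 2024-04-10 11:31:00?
1

To count events in the time window:

1. Window boundaries: 2024-04-10 11:11:00 to 2024-04-10 11:31:00
2. Filter for REQUEST events within this window
3. Count matching events: 1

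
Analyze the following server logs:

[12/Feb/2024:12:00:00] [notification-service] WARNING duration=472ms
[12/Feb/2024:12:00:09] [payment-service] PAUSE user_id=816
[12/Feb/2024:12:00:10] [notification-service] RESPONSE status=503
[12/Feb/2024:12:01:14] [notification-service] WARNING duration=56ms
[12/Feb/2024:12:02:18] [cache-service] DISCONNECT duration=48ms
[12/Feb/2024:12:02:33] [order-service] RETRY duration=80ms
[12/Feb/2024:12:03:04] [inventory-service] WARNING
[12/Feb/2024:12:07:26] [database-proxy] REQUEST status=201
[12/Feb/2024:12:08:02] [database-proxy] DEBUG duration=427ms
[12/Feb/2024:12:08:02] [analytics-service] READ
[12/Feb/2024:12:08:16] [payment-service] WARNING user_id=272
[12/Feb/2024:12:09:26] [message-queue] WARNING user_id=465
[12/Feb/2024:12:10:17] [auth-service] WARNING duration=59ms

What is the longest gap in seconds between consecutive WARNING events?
312

To find the longest gap:

1. Extract all WARNING events in chronological order
2. Calculate time differences between consecutive events
3. Find the maximum difference
4. Longest gap: 312 seconds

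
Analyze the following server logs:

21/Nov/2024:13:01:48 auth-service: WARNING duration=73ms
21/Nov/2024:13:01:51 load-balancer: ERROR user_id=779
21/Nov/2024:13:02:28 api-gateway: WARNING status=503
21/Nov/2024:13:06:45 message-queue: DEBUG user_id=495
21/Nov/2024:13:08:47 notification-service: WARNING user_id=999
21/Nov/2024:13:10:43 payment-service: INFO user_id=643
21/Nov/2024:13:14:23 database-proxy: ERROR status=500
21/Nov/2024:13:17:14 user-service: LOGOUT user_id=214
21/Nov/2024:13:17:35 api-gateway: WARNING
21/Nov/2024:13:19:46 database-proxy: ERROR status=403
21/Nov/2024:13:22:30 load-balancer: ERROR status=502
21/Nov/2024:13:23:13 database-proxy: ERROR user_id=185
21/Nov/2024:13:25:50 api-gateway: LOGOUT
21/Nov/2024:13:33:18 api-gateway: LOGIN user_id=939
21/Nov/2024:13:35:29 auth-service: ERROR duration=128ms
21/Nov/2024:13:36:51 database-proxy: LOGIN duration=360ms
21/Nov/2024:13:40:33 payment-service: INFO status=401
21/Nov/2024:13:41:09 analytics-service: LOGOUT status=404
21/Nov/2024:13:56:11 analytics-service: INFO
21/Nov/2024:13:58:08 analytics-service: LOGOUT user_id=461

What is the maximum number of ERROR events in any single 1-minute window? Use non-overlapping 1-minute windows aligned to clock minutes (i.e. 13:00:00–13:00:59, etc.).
1

To find the burst window:

1. Divide the log period into non-overlapping 1-minute windows starting at 13:00
2. Count ERROR events in each window
3. Find the window with maximum count
4. Maximum events in a window: 1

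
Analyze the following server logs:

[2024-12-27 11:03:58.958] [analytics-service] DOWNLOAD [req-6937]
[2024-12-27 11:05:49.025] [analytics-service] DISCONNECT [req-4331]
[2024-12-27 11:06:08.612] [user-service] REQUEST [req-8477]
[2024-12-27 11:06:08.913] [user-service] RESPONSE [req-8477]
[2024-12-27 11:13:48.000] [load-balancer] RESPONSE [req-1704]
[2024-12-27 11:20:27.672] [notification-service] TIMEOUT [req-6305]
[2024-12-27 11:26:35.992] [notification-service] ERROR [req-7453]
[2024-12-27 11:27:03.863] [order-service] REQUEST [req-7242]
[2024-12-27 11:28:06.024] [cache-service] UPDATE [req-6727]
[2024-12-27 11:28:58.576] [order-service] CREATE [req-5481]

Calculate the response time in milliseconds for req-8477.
301

To calculate latency:

1. Find REQUEST with id req-8477: 2024-12-27 11:06:08.612
2. Find RESPONSE with id req-8477: 2024-12-27 11:06:08.913
3. Latency: 2024-12-27 11:06:08.913 - 2024-12-27 11:06:08.612 = 301ms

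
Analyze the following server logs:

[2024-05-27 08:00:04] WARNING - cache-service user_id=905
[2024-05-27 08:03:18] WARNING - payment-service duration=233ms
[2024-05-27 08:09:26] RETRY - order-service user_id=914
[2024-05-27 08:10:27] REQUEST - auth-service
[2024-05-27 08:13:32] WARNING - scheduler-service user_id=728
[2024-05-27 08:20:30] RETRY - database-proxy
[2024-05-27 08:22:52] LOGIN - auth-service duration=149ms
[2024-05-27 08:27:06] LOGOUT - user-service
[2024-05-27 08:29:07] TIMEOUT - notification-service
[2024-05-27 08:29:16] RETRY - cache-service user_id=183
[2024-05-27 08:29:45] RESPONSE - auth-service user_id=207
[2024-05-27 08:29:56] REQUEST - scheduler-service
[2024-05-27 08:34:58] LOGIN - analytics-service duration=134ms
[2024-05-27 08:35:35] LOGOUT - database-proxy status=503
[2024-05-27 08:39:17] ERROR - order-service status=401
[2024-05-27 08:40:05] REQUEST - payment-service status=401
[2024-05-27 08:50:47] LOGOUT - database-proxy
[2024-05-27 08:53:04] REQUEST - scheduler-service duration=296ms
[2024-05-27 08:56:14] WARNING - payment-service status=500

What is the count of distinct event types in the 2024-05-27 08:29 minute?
4

To count unique event types:

1. Filter events in the minute starting at 2024-05-27 08:29
2. Extract event types from matching entries
3. Count unique types: 4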